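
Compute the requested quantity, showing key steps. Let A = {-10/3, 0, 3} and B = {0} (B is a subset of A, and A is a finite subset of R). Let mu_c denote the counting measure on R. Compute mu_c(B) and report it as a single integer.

Counting measure assigns mu_c(E) = |E| (number of elements) when E is finite.
B has 1 element(s), so mu_c(B) = 1.

1


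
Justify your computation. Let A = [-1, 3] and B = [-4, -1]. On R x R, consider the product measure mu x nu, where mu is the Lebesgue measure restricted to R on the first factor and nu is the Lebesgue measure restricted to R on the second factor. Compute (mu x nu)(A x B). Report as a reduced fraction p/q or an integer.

For a measurable rectangle A x B, the product measure satisfies
  (mu x nu)(A x B) = mu(A) * nu(B).
  mu(A) = 4.
  nu(B) = 3.
  (mu x nu)(A x B) = 4 * 3 = 12.

12


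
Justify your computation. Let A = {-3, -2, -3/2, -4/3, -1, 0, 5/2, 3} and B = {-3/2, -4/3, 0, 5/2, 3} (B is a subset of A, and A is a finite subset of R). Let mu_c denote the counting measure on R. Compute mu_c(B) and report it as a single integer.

Counting measure assigns mu_c(E) = |E| (number of elements) when E is finite.
B has 5 element(s), so mu_c(B) = 5.

5


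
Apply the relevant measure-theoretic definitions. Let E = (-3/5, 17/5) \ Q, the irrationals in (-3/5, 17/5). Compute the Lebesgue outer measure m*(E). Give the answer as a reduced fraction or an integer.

The interval I = (-3/5, 17/5) has m(I) = 17/5 - (-3/5) = 4 (endpoints are measure-zero, so open/closed/half-open agree). Write I = (I cap Q) u (I \ Q). The rationals in I are countable, so m*(I cap Q) = 0 (cover each rational by intervals whose total length is arbitrarily small). By countable subadditivity m*(I) <= m*(I cap Q) + m*(I \ Q), hence m*(I \ Q) >= m(I) = 4. The reverse inequality m*(I \ Q) <= m*(I) = 4 is trivial since (I \ Q) is a subset of I. Therefore m*(I \ Q) = 4.

4


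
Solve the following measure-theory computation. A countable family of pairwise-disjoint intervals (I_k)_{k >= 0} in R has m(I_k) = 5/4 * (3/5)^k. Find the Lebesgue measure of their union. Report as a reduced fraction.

By countable additivity of the Lebesgue measure on pairwise disjoint measurable sets,
  m(union_{k >= 0} I_k) = sum_{k >= 0} m(I_k) = sum_{k >= 0} a * r^k,
  with a = 5/4 and r = 3/5.
Since 0 < r = 3/5 < 1, the geometric series converges:
  sum_{k >= 0} a * r^k = a / (1 - r).
  = 5/4 / (1 - 3/5)
  = 5/4 / (2/5)
  = 25/8.

25/8


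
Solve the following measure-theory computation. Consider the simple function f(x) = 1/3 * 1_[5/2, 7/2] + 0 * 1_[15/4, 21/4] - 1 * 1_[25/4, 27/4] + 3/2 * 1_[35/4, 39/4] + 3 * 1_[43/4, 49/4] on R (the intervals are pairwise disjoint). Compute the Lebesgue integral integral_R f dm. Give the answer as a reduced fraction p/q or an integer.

For a simple function f = sum_i c_i * 1_{A_i} with disjoint A_i,
  integral f dm = sum_i c_i * m(A_i).
Lengths of the A_i:
  m(A_1) = 7/2 - 5/2 = 1.
  m(A_2) = 21/4 - 15/4 = 3/2.
  m(A_3) = 27/4 - 25/4 = 1/2.
  m(A_4) = 39/4 - 35/4 = 1.
  m(A_5) = 49/4 - 43/4 = 3/2.
Contributions c_i * m(A_i):
  (1/3) * (1) = 1/3.
  (0) * (3/2) = 0.
  (-1) * (1/2) = -1/2.
  (3/2) * (1) = 3/2.
  (3) * (3/2) = 9/2.
Total: 1/3 + 0 - 1/2 + 3/2 + 9/2 = 35/6.

35/6


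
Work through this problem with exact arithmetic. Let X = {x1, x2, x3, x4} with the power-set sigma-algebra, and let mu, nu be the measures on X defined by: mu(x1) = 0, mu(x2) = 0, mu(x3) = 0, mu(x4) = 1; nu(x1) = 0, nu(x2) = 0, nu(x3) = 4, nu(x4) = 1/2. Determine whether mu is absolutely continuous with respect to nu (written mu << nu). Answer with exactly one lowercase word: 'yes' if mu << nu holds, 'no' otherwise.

mu << nu means: every nu-null measurable set is also mu-null; equivalently, for every atom x, if nu({x}) = 0 then mu({x}) = 0.
Checking each atom:
  x1: nu = 0, mu = 0 -> consistent with mu << nu.
  x2: nu = 0, mu = 0 -> consistent with mu << nu.
  x3: nu = 4 > 0 -> no constraint.
  x4: nu = 1/2 > 0 -> no constraint.
No atom violates the condition. Therefore mu << nu.

yes


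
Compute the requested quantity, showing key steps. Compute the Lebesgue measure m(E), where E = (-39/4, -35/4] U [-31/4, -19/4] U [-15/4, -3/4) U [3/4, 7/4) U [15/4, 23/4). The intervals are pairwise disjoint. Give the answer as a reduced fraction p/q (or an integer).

For pairwise disjoint intervals, m(union_i I_i) = sum_i m(I_i),
and m is invariant under swapping open/closed endpoints (single points have measure 0).
So m(E) = sum_i (b_i - a_i).
  I_1 has length -35/4 - (-39/4) = 1.
  I_2 has length -19/4 - (-31/4) = 3.
  I_3 has length -3/4 - (-15/4) = 3.
  I_4 has length 7/4 - 3/4 = 1.
  I_5 has length 23/4 - 15/4 = 2.
Summing:
  m(E) = 1 + 3 + 3 + 1 + 2 = 10.

10


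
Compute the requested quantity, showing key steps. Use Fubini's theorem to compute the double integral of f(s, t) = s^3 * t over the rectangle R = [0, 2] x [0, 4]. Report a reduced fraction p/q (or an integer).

f(s, t) is a tensor product of a function of s and a function of t, and both factors are bounded continuous (hence Lebesgue integrable) on the rectangle, so Fubini's theorem applies:
  integral_R f d(m x m) = (integral_a1^b1 s^3 ds) * (integral_a2^b2 t dt).
Inner integral in s: integral_{0}^{2} s^3 ds = (2^4 - 0^4)/4
  = 4.
Inner integral in t: integral_{0}^{4} t dt = (4^2 - 0^2)/2
  = 8.
Product: (4) * (8) = 32.

32


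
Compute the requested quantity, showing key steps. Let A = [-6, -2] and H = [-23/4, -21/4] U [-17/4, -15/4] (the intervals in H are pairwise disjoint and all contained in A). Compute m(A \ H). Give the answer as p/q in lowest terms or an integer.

The ambient interval has length m(A) = -2 - (-6) = 4.
Since the holes are disjoint and sit inside A, by finite additivity
  m(H) = sum_i (b_i - a_i), and m(A \ H) = m(A) - m(H).
Computing the hole measures:
  m(H_1) = -21/4 - (-23/4) = 1/2.
  m(H_2) = -15/4 - (-17/4) = 1/2.
Summed: m(H) = 1/2 + 1/2 = 1.
So m(A \ H) = 4 - 1 = 3.

3


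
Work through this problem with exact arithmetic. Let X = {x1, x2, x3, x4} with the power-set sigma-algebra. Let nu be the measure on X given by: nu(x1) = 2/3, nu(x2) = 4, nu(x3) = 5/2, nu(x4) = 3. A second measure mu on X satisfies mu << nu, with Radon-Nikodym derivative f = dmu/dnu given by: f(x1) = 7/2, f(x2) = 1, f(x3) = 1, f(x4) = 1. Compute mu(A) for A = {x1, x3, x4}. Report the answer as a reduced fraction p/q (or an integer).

By the defining property of the Radon-Nikodym derivative, for every measurable set A,
  mu(A) = integral_A f dnu.
Since nu is a discrete measure concentrated on the atoms of X, the integral over A reduces to the sum
  mu(A) = sum_{x in A} f(x) * nu({x}).
Computing each term:
  x1: f(x1) * nu(x1) = 7/2 * 2/3 = 7/3.
  x3: f(x3) * nu(x3) = 1 * 5/2 = 5/2.
  x4: f(x4) * nu(x4) = 1 * 3 = 3.
Summing: mu(A) = 7/3 + 5/2 + 3 = 47/6.

47/6


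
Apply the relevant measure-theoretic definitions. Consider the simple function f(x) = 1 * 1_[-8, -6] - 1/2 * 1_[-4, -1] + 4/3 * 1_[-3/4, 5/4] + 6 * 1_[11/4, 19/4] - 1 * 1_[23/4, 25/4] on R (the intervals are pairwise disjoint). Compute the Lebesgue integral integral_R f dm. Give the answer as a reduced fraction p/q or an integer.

For a simple function f = sum_i c_i * 1_{A_i} with disjoint A_i,
  integral f dm = sum_i c_i * m(A_i).
Lengths of the A_i:
  m(A_1) = -6 - (-8) = 2.
  m(A_2) = -1 - (-4) = 3.
  m(A_3) = 5/4 - (-3/4) = 2.
  m(A_4) = 19/4 - 11/4 = 2.
  m(A_5) = 25/4 - 23/4 = 1/2.
Contributions c_i * m(A_i):
  (1) * (2) = 2.
  (-1/2) * (3) = -3/2.
  (4/3) * (2) = 8/3.
  (6) * (2) = 12.
  (-1) * (1/2) = -1/2.
Total: 2 - 3/2 + 8/3 + 12 - 1/2 = 44/3.

44/3


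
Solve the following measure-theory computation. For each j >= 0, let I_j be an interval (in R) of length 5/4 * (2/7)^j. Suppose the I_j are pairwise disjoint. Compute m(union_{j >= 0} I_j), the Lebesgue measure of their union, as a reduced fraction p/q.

By countable additivity of the Lebesgue measure on pairwise disjoint measurable sets,
  m(union_{j >= 0} I_j) = sum_{j >= 0} m(I_j) = sum_{j >= 0} a * r^j,
  with a = 5/4 and r = 2/7.
Since 0 < r = 2/7 < 1, the geometric series converges:
  sum_{j >= 0} a * r^j = a / (1 - r).
  = 5/4 / (1 - 2/7)
  = 5/4 / (5/7)
  = 7/4.

7/4


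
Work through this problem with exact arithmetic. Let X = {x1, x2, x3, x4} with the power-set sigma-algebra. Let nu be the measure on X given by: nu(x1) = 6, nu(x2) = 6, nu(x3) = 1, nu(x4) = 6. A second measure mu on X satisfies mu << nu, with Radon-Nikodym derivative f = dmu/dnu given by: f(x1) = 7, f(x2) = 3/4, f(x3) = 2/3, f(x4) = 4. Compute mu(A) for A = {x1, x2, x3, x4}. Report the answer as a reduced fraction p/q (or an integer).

By the defining property of the Radon-Nikodym derivative, for every measurable set A,
  mu(A) = integral_A f dnu.
Since nu is a discrete measure concentrated on the atoms of X, the integral over A reduces to the sum
  mu(A) = sum_{x in A} f(x) * nu({x}).
Computing each term:
  x1: f(x1) * nu(x1) = 7 * 6 = 42.
  x2: f(x2) * nu(x2) = 3/4 * 6 = 9/2.
  x3: f(x3) * nu(x3) = 2/3 * 1 = 2/3.
  x4: f(x4) * nu(x4) = 4 * 6 = 24.
Summing: mu(A) = 42 + 9/2 + 2/3 + 24 = 427/6.

427/6


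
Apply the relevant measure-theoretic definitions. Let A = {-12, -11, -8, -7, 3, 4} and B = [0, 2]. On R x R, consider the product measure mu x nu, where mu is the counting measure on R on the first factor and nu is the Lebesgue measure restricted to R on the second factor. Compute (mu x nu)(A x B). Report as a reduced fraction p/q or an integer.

For a measurable rectangle A x B, the product measure satisfies
  (mu x nu)(A x B) = mu(A) * nu(B).
  mu(A) = 6.
  nu(B) = 2.
  (mu x nu)(A x B) = 6 * 2 = 12.

12


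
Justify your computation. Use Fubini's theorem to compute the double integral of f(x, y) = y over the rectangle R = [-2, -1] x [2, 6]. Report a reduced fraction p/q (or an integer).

f(x, y) is a tensor product of a function of x and a function of y, and both factors are bounded continuous (hence Lebesgue integrable) on the rectangle, so Fubini's theorem applies:
  integral_R f d(m x m) = (integral_a1^b1 1 dx) * (integral_a2^b2 y dy).
Inner integral in x: integral_{-2}^{-1} 1 dx = ((-1)^1 - (-2)^1)/1
  = 1.
Inner integral in y: integral_{2}^{6} y dy = (6^2 - 2^2)/2
  = 16.
Product: (1) * (16) = 16.

16


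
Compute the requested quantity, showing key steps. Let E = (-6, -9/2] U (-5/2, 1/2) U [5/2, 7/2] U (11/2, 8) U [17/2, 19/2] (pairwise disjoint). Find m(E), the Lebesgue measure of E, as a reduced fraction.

For pairwise disjoint intervals, m(union_i I_i) = sum_i m(I_i),
and m is invariant under swapping open/closed endpoints (single points have measure 0).
So m(E) = sum_i (b_i - a_i).
  I_1 has length -9/2 - (-6) = 3/2.
  I_2 has length 1/2 - (-5/2) = 3.
  I_3 has length 7/2 - 5/2 = 1.
  I_4 has length 8 - 11/2 = 5/2.
  I_5 has length 19/2 - 17/2 = 1.
Summing:
  m(E) = 3/2 + 3 + 1 + 5/2 + 1 = 9.

9


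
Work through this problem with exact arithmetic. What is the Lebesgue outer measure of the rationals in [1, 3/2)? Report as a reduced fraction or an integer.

E = Q cap [1, 3/2) is a subset of Q, which is countable. Enumerate Q = {q_1, q_2, ...}; for any eps > 0, cover q_k by the open interval (q_k - eps/2^(k+1), q_k + eps/2^(k+1)), of length eps/2^k. The total cover length is sum_{k>=1} eps/2^k = eps. Hence m*(E) <= m*(Q) <= eps for every eps > 0, and since outer measure is non-negative, m*(E) = 0.

0


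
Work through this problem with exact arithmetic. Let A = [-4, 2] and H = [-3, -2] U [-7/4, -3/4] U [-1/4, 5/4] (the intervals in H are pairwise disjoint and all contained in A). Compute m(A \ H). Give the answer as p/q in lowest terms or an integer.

The ambient interval has length m(A) = 2 - (-4) = 6.
Since the holes are disjoint and sit inside A, by finite additivity
  m(H) = sum_i (b_i - a_i), and m(A \ H) = m(A) - m(H).
Computing the hole measures:
  m(H_1) = -2 - (-3) = 1.
  m(H_2) = -3/4 - (-7/4) = 1.
  m(H_3) = 5/4 - (-1/4) = 3/2.
Summed: m(H) = 1 + 1 + 3/2 = 7/2.
So m(A \ H) = 6 - 7/2 = 5/2.

5/2


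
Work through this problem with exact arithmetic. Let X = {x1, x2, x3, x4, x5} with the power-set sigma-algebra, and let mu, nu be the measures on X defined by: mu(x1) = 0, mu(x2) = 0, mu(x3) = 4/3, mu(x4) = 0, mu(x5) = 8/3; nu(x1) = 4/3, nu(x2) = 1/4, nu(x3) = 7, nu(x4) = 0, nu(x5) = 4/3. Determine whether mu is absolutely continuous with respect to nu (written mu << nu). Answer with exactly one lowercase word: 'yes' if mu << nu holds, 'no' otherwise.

mu << nu means: every nu-null measurable set is also mu-null; equivalently, for every atom x, if nu({x}) = 0 then mu({x}) = 0.
Checking each atom:
  x1: nu = 4/3 > 0 -> no constraint.
  x2: nu = 1/4 > 0 -> no constraint.
  x3: nu = 7 > 0 -> no constraint.
  x4: nu = 0, mu = 0 -> consistent with mu << nu.
  x5: nu = 4/3 > 0 -> no constraint.
No atom violates the condition. Therefore mu << nu.

yes


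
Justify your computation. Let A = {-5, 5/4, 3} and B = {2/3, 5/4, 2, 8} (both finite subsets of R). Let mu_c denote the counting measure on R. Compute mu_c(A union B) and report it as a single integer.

Counting measure on a finite set equals cardinality. By inclusion-exclusion, |A union B| = |A| + |B| - |A cap B|.
|A| = 3, |B| = 4, |A cap B| = 1.
So mu_c(A union B) = 3 + 4 - 1 = 6.

6


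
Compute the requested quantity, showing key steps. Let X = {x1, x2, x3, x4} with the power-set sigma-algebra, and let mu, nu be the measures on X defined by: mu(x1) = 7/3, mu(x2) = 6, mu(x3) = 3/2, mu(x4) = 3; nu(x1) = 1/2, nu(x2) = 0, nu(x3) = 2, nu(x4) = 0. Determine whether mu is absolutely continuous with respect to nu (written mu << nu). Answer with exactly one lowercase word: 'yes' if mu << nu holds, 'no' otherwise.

mu << nu means: every nu-null measurable set is also mu-null; equivalently, for every atom x, if nu({x}) = 0 then mu({x}) = 0.
Checking each atom:
  x1: nu = 1/2 > 0 -> no constraint.
  x2: nu = 0, mu = 6 > 0 -> violates mu << nu.
  x3: nu = 2 > 0 -> no constraint.
  x4: nu = 0, mu = 3 > 0 -> violates mu << nu.
The atom(s) x2, x4 violate the condition (nu = 0 but mu > 0). Therefore mu is NOT absolutely continuous w.r.t. nu.

no


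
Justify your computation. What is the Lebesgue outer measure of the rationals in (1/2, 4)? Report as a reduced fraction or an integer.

Q cap (1/2, 4) is countable; list its elements as q_1, q_2, ... . Fix eps > 0 and cover the k-th point by an interval of length eps * 2^(-k). The cover has total length eps * sum_{k>=1} 2^(-k) = eps, so by definition of outer measure m*(Q cap (1/2, 4)) <= eps. Since eps was arbitrary and m* >= 0, the outer measure is 0.

0


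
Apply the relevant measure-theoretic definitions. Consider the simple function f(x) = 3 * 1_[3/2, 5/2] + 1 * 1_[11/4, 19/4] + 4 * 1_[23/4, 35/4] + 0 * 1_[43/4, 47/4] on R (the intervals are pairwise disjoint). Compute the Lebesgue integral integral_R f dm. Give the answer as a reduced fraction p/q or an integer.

For a simple function f = sum_i c_i * 1_{A_i} with disjoint A_i,
  integral f dm = sum_i c_i * m(A_i).
Lengths of the A_i:
  m(A_1) = 5/2 - 3/2 = 1.
  m(A_2) = 19/4 - 11/4 = 2.
  m(A_3) = 35/4 - 23/4 = 3.
  m(A_4) = 47/4 - 43/4 = 1.
Contributions c_i * m(A_i):
  (3) * (1) = 3.
  (1) * (2) = 2.
  (4) * (3) = 12.
  (0) * (1) = 0.
Total: 3 + 2 + 12 + 0 = 17.

17


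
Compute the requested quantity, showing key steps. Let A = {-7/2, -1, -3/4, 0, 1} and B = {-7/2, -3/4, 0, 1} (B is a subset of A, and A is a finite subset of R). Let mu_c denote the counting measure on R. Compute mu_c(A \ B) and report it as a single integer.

Counting measure assigns mu_c(E) = |E| (number of elements) when E is finite. For B subset A, A \ B is the set of elements of A not in B, so |A \ B| = |A| - |B|.
|A| = 5, |B| = 4, so mu_c(A \ B) = 5 - 4 = 1.

1


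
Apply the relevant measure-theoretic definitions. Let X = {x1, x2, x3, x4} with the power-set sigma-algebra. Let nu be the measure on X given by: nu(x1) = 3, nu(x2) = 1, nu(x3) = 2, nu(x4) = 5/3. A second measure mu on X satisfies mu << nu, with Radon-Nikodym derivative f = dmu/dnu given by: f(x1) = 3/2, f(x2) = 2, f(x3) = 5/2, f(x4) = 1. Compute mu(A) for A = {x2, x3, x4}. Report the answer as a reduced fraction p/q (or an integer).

By the defining property of the Radon-Nikodym derivative, for every measurable set A,
  mu(A) = integral_A f dnu.
Since nu is a discrete measure concentrated on the atoms of X, the integral over A reduces to the sum
  mu(A) = sum_{x in A} f(x) * nu({x}).
Computing each term:
  x2: f(x2) * nu(x2) = 2 * 1 = 2.
  x3: f(x3) * nu(x3) = 5/2 * 2 = 5.
  x4: f(x4) * nu(x4) = 1 * 5/3 = 5/3.
Summing: mu(A) = 2 + 5 + 5/3 = 26/3.

26/3


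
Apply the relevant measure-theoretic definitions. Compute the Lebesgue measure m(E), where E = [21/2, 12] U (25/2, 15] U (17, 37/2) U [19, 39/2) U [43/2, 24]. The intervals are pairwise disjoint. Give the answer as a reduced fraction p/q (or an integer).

For pairwise disjoint intervals, m(union_i I_i) = sum_i m(I_i),
and m is invariant under swapping open/closed endpoints (single points have measure 0).
So m(E) = sum_i (b_i - a_i).
  I_1 has length 12 - 21/2 = 3/2.
  I_2 has length 15 - 25/2 = 5/2.
  I_3 has length 37/2 - 17 = 3/2.
  I_4 has length 39/2 - 19 = 1/2.
  I_5 has length 24 - 43/2 = 5/2.
Summing:
  m(E) = 3/2 + 5/2 + 3/2 + 1/2 + 5/2 = 17/2.

17/2


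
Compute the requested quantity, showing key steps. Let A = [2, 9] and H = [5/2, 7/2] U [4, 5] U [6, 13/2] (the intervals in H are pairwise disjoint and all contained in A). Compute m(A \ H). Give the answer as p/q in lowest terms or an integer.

The ambient interval has length m(A) = 9 - 2 = 7.
Since the holes are disjoint and sit inside A, by finite additivity
  m(H) = sum_i (b_i - a_i), and m(A \ H) = m(A) - m(H).
Computing the hole measures:
  m(H_1) = 7/2 - 5/2 = 1.
  m(H_2) = 5 - 4 = 1.
  m(H_3) = 13/2 - 6 = 1/2.
Summed: m(H) = 1 + 1 + 1/2 = 5/2.
So m(A \ H) = 7 - 5/2 = 9/2.

9/2


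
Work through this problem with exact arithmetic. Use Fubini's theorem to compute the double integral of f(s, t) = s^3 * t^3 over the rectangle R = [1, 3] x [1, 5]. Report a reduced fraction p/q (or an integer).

f(s, t) is a tensor product of a function of s and a function of t, and both factors are bounded continuous (hence Lebesgue integrable) on the rectangle, so Fubini's theorem applies:
  integral_R f d(m x m) = (integral_a1^b1 s^3 ds) * (integral_a2^b2 t^3 dt).
Inner integral in s: integral_{1}^{3} s^3 ds = (3^4 - 1^4)/4
  = 20.
Inner integral in t: integral_{1}^{5} t^3 dt = (5^4 - 1^4)/4
  = 156.
Product: (20) * (156) = 3120.

3120


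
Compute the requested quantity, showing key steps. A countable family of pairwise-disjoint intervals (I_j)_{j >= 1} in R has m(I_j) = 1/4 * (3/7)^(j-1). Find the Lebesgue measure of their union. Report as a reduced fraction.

By countable additivity of the Lebesgue measure on pairwise disjoint measurable sets,
  m(union_{j >= 1} I_j) = sum_{j >= 1} m(I_j) = sum_{j >= 1} a * r^(j-1),
  with a = 1/4 and r = 3/7.
Since 0 < r = 3/7 < 1, the geometric series converges:
  sum_{j >= 1} a * r^(j-1) = a / (1 - r).
  = 1/4 / (1 - 3/7)
  = 1/4 / (4/7)
  = 7/16.

7/16


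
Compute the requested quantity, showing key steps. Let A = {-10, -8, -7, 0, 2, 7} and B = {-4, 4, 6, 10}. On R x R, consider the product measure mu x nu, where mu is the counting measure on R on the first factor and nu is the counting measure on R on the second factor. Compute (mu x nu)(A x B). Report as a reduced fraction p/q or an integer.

For a measurable rectangle A x B, the product measure satisfies
  (mu x nu)(A x B) = mu(A) * nu(B).
  mu(A) = 6.
  nu(B) = 4.
  (mu x nu)(A x B) = 6 * 4 = 24.

24


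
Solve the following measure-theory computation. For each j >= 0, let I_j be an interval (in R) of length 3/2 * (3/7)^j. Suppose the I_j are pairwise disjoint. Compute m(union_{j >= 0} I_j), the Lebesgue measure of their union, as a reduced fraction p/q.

By countable additivity of the Lebesgue measure on pairwise disjoint measurable sets,
  m(union_{j >= 0} I_j) = sum_{j >= 0} m(I_j) = sum_{j >= 0} a * r^j,
  with a = 3/2 and r = 3/7.
Since 0 < r = 3/7 < 1, the geometric series converges:
  sum_{j >= 0} a * r^j = a / (1 - r).
  = 3/2 / (1 - 3/7)
  = 3/2 / (4/7)
  = 21/8.

21/8


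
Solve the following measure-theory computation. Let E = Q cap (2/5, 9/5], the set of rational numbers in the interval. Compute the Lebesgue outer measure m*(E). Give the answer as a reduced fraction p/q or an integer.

Q cap (2/5, 9/5] is countable; list its elements as q_1, q_2, ... . Fix eps > 0 and cover the k-th point by an interval of length eps * 2^(-k). The cover has total length eps * sum_{k>=1} 2^(-k) = eps, so by definition of outer measure m*(Q cap (2/5, 9/5]) <= eps. Since eps was arbitrary and m* >= 0, the outer measure is 0.

0


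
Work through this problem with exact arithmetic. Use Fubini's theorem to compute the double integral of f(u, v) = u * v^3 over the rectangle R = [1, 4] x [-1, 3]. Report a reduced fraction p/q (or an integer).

f(u, v) is a tensor product of a function of u and a function of v, and both factors are bounded continuous (hence Lebesgue integrable) on the rectangle, so Fubini's theorem applies:
  integral_R f d(m x m) = (integral_a1^b1 u du) * (integral_a2^b2 v^3 dv).
Inner integral in u: integral_{1}^{4} u du = (4^2 - 1^2)/2
  = 15/2.
Inner integral in v: integral_{-1}^{3} v^3 dv = (3^4 - (-1)^4)/4
  = 20.
Product: (15/2) * (20) = 150.

150


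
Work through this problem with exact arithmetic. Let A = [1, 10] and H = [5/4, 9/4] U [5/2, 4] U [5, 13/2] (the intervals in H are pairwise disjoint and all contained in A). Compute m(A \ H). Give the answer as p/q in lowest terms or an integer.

The ambient interval has length m(A) = 10 - 1 = 9.
Since the holes are disjoint and sit inside A, by finite additivity
  m(H) = sum_i (b_i - a_i), and m(A \ H) = m(A) - m(H).
Computing the hole measures:
  m(H_1) = 9/4 - 5/4 = 1.
  m(H_2) = 4 - 5/2 = 3/2.
  m(H_3) = 13/2 - 5 = 3/2.
Summed: m(H) = 1 + 3/2 + 3/2 = 4.
So m(A \ H) = 9 - 4 = 5.

5


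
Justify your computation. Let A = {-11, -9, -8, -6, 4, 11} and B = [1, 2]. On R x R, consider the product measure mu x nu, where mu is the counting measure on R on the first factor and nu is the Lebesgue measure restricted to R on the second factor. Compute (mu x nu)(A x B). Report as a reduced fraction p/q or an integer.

For a measurable rectangle A x B, the product measure satisfies
  (mu x nu)(A x B) = mu(A) * nu(B).
  mu(A) = 6.
  nu(B) = 1.
  (mu x nu)(A x B) = 6 * 1 = 6.

6


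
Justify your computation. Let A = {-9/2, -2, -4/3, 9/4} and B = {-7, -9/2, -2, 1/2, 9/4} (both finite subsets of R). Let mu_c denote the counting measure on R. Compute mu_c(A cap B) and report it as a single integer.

Counting measure on a finite set equals cardinality. mu_c(A cap B) = |A cap B| (elements appearing in both).
Enumerating the elements of A that also lie in B gives 3 element(s).
So mu_c(A cap B) = 3.

3


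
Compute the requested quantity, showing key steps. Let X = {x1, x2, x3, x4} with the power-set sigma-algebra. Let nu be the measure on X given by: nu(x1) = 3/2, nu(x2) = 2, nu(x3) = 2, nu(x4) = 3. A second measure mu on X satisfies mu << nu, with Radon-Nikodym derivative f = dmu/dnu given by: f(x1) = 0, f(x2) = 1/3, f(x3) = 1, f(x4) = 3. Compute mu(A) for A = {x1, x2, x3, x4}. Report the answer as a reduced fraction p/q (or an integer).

By the defining property of the Radon-Nikodym derivative, for every measurable set A,
  mu(A) = integral_A f dnu.
Since nu is a discrete measure concentrated on the atoms of X, the integral over A reduces to the sum
  mu(A) = sum_{x in A} f(x) * nu({x}).
Computing each term:
  x1: f(x1) * nu(x1) = 0 * 3/2 = 0.
  x2: f(x2) * nu(x2) = 1/3 * 2 = 2/3.
  x3: f(x3) * nu(x3) = 1 * 2 = 2.
  x4: f(x4) * nu(x4) = 3 * 3 = 9.
Summing: mu(A) = 0 + 2/3 + 2 + 9 = 35/3.

35/3


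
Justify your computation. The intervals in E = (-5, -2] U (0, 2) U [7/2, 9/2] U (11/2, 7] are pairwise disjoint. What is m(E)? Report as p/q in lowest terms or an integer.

For pairwise disjoint intervals, m(union_i I_i) = sum_i m(I_i),
and m is invariant under swapping open/closed endpoints (single points have measure 0).
So m(E) = sum_i (b_i - a_i).
  I_1 has length -2 - (-5) = 3.
  I_2 has length 2 - 0 = 2.
  I_3 has length 9/2 - 7/2 = 1.
  I_4 has length 7 - 11/2 = 3/2.
Summing:
  m(E) = 3 + 2 + 1 + 3/2 = 15/2.

15/2


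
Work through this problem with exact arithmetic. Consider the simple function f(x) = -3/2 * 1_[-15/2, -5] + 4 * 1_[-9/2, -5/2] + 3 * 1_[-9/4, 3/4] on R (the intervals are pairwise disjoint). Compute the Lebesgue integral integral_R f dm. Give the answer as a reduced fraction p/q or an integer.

For a simple function f = sum_i c_i * 1_{A_i} with disjoint A_i,
  integral f dm = sum_i c_i * m(A_i).
Lengths of the A_i:
  m(A_1) = -5 - (-15/2) = 5/2.
  m(A_2) = -5/2 - (-9/2) = 2.
  m(A_3) = 3/4 - (-9/4) = 3.
Contributions c_i * m(A_i):
  (-3/2) * (5/2) = -15/4.
  (4) * (2) = 8.
  (3) * (3) = 9.
Total: -15/4 + 8 + 9 = 53/4.

53/4


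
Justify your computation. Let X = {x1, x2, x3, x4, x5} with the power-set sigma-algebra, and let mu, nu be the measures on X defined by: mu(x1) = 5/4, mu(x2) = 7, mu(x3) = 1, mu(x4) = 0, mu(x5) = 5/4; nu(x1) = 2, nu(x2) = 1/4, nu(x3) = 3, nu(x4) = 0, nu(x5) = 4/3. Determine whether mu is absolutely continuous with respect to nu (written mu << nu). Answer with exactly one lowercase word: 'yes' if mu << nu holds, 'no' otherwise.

mu << nu means: every nu-null measurable set is also mu-null; equivalently, for every atom x, if nu({x}) = 0 then mu({x}) = 0.
Checking each atom:
  x1: nu = 2 > 0 -> no constraint.
  x2: nu = 1/4 > 0 -> no constraint.
  x3: nu = 3 > 0 -> no constraint.
  x4: nu = 0, mu = 0 -> consistent with mu << nu.
  x5: nu = 4/3 > 0 -> no constraint.
No atom violates the condition. Therefore mu << nu.

yes


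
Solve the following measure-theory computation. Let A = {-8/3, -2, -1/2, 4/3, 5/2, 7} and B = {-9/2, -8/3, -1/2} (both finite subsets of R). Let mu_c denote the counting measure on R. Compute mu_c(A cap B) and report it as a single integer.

Counting measure on a finite set equals cardinality. mu_c(A cap B) = |A cap B| (elements appearing in both).
Enumerating the elements of A that also lie in B gives 2 element(s).
So mu_c(A cap B) = 2.

2


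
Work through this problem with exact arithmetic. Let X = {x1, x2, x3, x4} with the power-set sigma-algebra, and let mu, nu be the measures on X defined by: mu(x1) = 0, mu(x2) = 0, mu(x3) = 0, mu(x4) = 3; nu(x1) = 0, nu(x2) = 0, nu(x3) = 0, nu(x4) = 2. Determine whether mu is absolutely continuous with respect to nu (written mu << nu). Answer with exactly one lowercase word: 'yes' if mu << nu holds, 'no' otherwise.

mu << nu means: every nu-null measurable set is also mu-null; equivalently, for every atom x, if nu({x}) = 0 then mu({x}) = 0.
Checking each atom:
  x1: nu = 0, mu = 0 -> consistent with mu << nu.
  x2: nu = 0, mu = 0 -> consistent with mu << nu.
  x3: nu = 0, mu = 0 -> consistent with mu << nu.
  x4: nu = 2 > 0 -> no constraint.
No atom violates the condition. Therefore mu << nu.

yes


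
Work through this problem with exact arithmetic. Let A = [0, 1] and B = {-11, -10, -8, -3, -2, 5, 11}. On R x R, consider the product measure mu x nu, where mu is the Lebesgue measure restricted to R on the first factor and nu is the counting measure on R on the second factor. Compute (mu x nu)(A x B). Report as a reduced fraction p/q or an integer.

For a measurable rectangle A x B, the product measure satisfies
  (mu x nu)(A x B) = mu(A) * nu(B).
  mu(A) = 1.
  nu(B) = 7.
  (mu x nu)(A x B) = 1 * 7 = 7.

7


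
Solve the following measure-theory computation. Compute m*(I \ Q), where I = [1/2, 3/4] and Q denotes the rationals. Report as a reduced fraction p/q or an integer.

The interval I = [1/2, 3/4] has m(I) = 3/4 - 1/2 = 1/4 (endpoints are measure-zero, so open/closed/half-open agree). Write I = (I cap Q) u (I \ Q). The rationals in I are countable, so m*(I cap Q) = 0 (cover each rational by intervals whose total length is arbitrarily small). By countable subadditivity m*(I) <= m*(I cap Q) + m*(I \ Q), hence m*(I \ Q) >= m(I) = 1/4. The reverse inequality m*(I \ Q) <= m*(I) = 1/4 is trivial since (I \ Q) is a subset of I. Therefore m*(I \ Q) = 1/4.

1/4


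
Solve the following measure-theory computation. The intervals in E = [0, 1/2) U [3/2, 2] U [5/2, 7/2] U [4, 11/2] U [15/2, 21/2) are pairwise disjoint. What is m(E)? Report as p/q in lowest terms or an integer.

For pairwise disjoint intervals, m(union_i I_i) = sum_i m(I_i),
and m is invariant under swapping open/closed endpoints (single points have measure 0).
So m(E) = sum_i (b_i - a_i).
  I_1 has length 1/2 - 0 = 1/2.
  I_2 has length 2 - 3/2 = 1/2.
  I_3 has length 7/2 - 5/2 = 1.
  I_4 has length 11/2 - 4 = 3/2.
  I_5 has length 21/2 - 15/2 = 3.
Summing:
  m(E) = 1/2 + 1/2 + 1 + 3/2 + 3 = 13/2.

13/2


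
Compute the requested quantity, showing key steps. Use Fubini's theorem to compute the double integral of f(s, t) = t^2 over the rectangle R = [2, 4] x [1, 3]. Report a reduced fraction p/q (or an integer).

f(s, t) is a tensor product of a function of s and a function of t, and both factors are bounded continuous (hence Lebesgue integrable) on the rectangle, so Fubini's theorem applies:
  integral_R f d(m x m) = (integral_a1^b1 1 ds) * (integral_a2^b2 t^2 dt).
Inner integral in s: integral_{2}^{4} 1 ds = (4^1 - 2^1)/1
  = 2.
Inner integral in t: integral_{1}^{3} t^2 dt = (3^3 - 1^3)/3
  = 26/3.
Product: (2) * (26/3) = 52/3.

52/3


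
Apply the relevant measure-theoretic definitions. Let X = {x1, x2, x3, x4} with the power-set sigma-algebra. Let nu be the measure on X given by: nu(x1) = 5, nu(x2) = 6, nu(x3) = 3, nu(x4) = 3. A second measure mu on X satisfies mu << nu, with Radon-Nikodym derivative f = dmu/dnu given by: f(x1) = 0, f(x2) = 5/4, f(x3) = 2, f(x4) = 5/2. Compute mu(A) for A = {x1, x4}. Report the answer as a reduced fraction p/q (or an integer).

By the defining property of the Radon-Nikodym derivative, for every measurable set A,
  mu(A) = integral_A f dnu.
Since nu is a discrete measure concentrated on the atoms of X, the integral over A reduces to the sum
  mu(A) = sum_{x in A} f(x) * nu({x}).
Computing each term:
  x1: f(x1) * nu(x1) = 0 * 5 = 0.
  x4: f(x4) * nu(x4) = 5/2 * 3 = 15/2.
Summing: mu(A) = 0 + 15/2 = 15/2.

15/2


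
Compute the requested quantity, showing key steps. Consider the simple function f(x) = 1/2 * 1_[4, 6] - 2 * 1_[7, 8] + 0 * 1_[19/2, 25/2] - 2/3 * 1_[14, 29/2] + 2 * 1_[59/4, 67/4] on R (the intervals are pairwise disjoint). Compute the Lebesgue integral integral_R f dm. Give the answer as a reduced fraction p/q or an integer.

For a simple function f = sum_i c_i * 1_{A_i} with disjoint A_i,
  integral f dm = sum_i c_i * m(A_i).
Lengths of the A_i:
  m(A_1) = 6 - 4 = 2.
  m(A_2) = 8 - 7 = 1.
  m(A_3) = 25/2 - 19/2 = 3.
  m(A_4) = 29/2 - 14 = 1/2.
  m(A_5) = 67/4 - 59/4 = 2.
Contributions c_i * m(A_i):
  (1/2) * (2) = 1.
  (-2) * (1) = -2.
  (0) * (3) = 0.
  (-2/3) * (1/2) = -1/3.
  (2) * (2) = 4.
Total: 1 - 2 + 0 - 1/3 + 4 = 8/3.

8/3


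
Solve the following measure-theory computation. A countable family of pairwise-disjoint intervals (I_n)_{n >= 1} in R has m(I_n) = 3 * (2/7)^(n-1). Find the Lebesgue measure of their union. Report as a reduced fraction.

By countable additivity of the Lebesgue measure on pairwise disjoint measurable sets,
  m(union_{n >= 1} I_n) = sum_{n >= 1} m(I_n) = sum_{n >= 1} a * r^(n-1),
  with a = 3 and r = 2/7.
Since 0 < r = 2/7 < 1, the geometric series converges:
  sum_{n >= 1} a * r^(n-1) = a / (1 - r).
  = 3 / (1 - 2/7)
  = 3 / (5/7)
  = 21/5.

21/5


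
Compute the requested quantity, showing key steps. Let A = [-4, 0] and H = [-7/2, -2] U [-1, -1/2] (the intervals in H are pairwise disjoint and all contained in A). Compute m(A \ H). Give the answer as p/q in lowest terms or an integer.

The ambient interval has length m(A) = 0 - (-4) = 4.
Since the holes are disjoint and sit inside A, by finite additivity
  m(H) = sum_i (b_i - a_i), and m(A \ H) = m(A) - m(H).
Computing the hole measures:
  m(H_1) = -2 - (-7/2) = 3/2.
  m(H_2) = -1/2 - (-1) = 1/2.
Summed: m(H) = 3/2 + 1/2 = 2.
So m(A \ H) = 4 - 2 = 2.

2


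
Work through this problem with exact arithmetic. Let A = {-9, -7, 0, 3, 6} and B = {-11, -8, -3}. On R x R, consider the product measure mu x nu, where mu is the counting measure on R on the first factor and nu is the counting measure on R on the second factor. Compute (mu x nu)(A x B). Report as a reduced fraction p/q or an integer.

For a measurable rectangle A x B, the product measure satisfies
  (mu x nu)(A x B) = mu(A) * nu(B).
  mu(A) = 5.
  nu(B) = 3.
  (mu x nu)(A x B) = 5 * 3 = 15.

15


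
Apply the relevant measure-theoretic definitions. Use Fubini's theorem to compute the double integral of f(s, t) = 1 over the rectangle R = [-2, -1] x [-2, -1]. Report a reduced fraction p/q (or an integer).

f(s, t) is a tensor product of a function of s and a function of t, and both factors are bounded continuous (hence Lebesgue integrable) on the rectangle, so Fubini's theorem applies:
  integral_R f d(m x m) = (integral_a1^b1 1 ds) * (integral_a2^b2 1 dt).
Inner integral in s: integral_{-2}^{-1} 1 ds = ((-1)^1 - (-2)^1)/1
  = 1.
Inner integral in t: integral_{-2}^{-1} 1 dt = ((-1)^1 - (-2)^1)/1
  = 1.
Product: (1) * (1) = 1.

1


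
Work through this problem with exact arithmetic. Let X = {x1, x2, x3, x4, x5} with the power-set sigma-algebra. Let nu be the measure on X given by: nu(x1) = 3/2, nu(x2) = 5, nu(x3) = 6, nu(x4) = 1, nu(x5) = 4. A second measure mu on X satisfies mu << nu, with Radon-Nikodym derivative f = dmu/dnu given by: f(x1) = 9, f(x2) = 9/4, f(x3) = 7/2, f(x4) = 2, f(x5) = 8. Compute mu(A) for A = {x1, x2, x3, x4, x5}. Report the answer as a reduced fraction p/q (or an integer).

By the defining property of the Radon-Nikodym derivative, for every measurable set A,
  mu(A) = integral_A f dnu.
Since nu is a discrete measure concentrated on the atoms of X, the integral over A reduces to the sum
  mu(A) = sum_{x in A} f(x) * nu({x}).
Computing each term:
  x1: f(x1) * nu(x1) = 9 * 3/2 = 27/2.
  x2: f(x2) * nu(x2) = 9/4 * 5 = 45/4.
  x3: f(x3) * nu(x3) = 7/2 * 6 = 21.
  x4: f(x4) * nu(x4) = 2 * 1 = 2.
  x5: f(x5) * nu(x5) = 8 * 4 = 32.
Summing: mu(A) = 27/2 + 45/4 + 21 + 2 + 32 = 319/4.

319/4


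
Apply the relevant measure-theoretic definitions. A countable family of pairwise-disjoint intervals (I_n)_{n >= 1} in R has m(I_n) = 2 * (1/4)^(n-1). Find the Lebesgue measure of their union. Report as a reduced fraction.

By countable additivity of the Lebesgue measure on pairwise disjoint measurable sets,
  m(union_{n >= 1} I_n) = sum_{n >= 1} m(I_n) = sum_{n >= 1} a * r^(n-1),
  with a = 2 and r = 1/4.
Since 0 < r = 1/4 < 1, the geometric series converges:
  sum_{n >= 1} a * r^(n-1) = a / (1 - r).
  = 2 / (1 - 1/4)
  = 2 / (3/4)
  = 8/3.

8/3


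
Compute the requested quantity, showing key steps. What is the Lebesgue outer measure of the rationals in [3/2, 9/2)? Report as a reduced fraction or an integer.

The set Q cap [3/2, 9/2) is countable (a subset of the countable set Q). Lebesgue outer measure of any countable set is 0: each singleton {q} has m*({q}) = 0, and by countable subadditivity m*(union_k {q_k}) <= sum_k m*({q_k}) = sum_k 0 = 0. The reverse inequality m*(E) >= 0 is automatic. So m*(Q cap [3/2, 9/2)) = 0.

0


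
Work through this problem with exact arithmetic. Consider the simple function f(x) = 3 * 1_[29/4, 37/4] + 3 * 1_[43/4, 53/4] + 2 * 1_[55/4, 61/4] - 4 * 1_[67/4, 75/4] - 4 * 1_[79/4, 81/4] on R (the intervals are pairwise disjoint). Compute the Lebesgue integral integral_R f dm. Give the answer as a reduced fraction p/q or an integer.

For a simple function f = sum_i c_i * 1_{A_i} with disjoint A_i,
  integral f dm = sum_i c_i * m(A_i).
Lengths of the A_i:
  m(A_1) = 37/4 - 29/4 = 2.
  m(A_2) = 53/4 - 43/4 = 5/2.
  m(A_3) = 61/4 - 55/4 = 3/2.
  m(A_4) = 75/4 - 67/4 = 2.
  m(A_5) = 81/4 - 79/4 = 1/2.
Contributions c_i * m(A_i):
  (3) * (2) = 6.
  (3) * (5/2) = 15/2.
  (2) * (3/2) = 3.
  (-4) * (2) = -8.
  (-4) * (1/2) = -2.
Total: 6 + 15/2 + 3 - 8 - 2 = 13/2.

13/2


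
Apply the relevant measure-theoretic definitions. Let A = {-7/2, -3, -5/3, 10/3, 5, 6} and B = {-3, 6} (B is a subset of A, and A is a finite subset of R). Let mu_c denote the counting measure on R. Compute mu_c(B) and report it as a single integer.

Counting measure assigns mu_c(E) = |E| (number of elements) when E is finite.
B has 2 element(s), so mu_c(B) = 2.

2


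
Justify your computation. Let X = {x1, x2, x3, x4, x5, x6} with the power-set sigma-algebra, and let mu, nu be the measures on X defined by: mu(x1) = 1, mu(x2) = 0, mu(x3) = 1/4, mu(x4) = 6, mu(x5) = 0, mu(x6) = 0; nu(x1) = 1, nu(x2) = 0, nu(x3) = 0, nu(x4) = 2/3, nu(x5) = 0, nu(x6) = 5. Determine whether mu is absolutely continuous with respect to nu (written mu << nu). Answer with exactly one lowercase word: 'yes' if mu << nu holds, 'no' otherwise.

mu << nu means: every nu-null measurable set is also mu-null; equivalently, for every atom x, if nu({x}) = 0 then mu({x}) = 0.
Checking each atom:
  x1: nu = 1 > 0 -> no constraint.
  x2: nu = 0, mu = 0 -> consistent with mu << nu.
  x3: nu = 0, mu = 1/4 > 0 -> violates mu << nu.
  x4: nu = 2/3 > 0 -> no constraint.
  x5: nu = 0, mu = 0 -> consistent with mu << nu.
  x6: nu = 5 > 0 -> no constraint.
The atom(s) x3 violate the condition (nu = 0 but mu > 0). Therefore mu is NOT absolutely continuous w.r.t. nu.

no


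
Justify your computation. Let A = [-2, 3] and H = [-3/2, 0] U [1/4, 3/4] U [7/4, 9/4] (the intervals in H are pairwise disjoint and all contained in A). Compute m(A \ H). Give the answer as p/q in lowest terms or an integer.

The ambient interval has length m(A) = 3 - (-2) = 5.
Since the holes are disjoint and sit inside A, by finite additivity
  m(H) = sum_i (b_i - a_i), and m(A \ H) = m(A) - m(H).
Computing the hole measures:
  m(H_1) = 0 - (-3/2) = 3/2.
  m(H_2) = 3/4 - 1/4 = 1/2.
  m(H_3) = 9/4 - 7/4 = 1/2.
Summed: m(H) = 3/2 + 1/2 + 1/2 = 5/2.
So m(A \ H) = 5 - 5/2 = 5/2.

5/2


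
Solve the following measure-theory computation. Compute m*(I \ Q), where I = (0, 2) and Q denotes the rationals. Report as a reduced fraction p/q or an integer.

The interval I = (0, 2) has m(I) = 2 - 0 = 2 (endpoints are measure-zero, so open/closed/half-open agree). Write I = (I cap Q) u (I \ Q). The rationals in I are countable, so m*(I cap Q) = 0 (cover each rational by intervals whose total length is arbitrarily small). By countable subadditivity m*(I) <= m*(I cap Q) + m*(I \ Q), hence m*(I \ Q) >= m(I) = 2. The reverse inequality m*(I \ Q) <= m*(I) = 2 is trivial since (I \ Q) is a subset of I. Therefore m*(I \ Q) = 2.

2


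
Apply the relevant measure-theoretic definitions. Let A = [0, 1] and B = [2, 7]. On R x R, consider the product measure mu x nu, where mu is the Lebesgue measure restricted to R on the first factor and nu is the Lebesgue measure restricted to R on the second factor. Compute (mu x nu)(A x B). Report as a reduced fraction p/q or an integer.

For a measurable rectangle A x B, the product measure satisfies
  (mu x nu)(A x B) = mu(A) * nu(B).
  mu(A) = 1.
  nu(B) = 5.
  (mu x nu)(A x B) = 1 * 5 = 5.

5


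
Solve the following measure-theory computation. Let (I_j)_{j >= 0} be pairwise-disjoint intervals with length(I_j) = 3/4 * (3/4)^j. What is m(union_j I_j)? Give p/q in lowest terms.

By countable additivity of the Lebesgue measure on pairwise disjoint measurable sets,
  m(union_{j >= 0} I_j) = sum_{j >= 0} m(I_j) = sum_{j >= 0} a * r^j,
  with a = 3/4 and r = 3/4.
Since 0 < r = 3/4 < 1, the geometric series converges:
  sum_{j >= 0} a * r^j = a / (1 - r).
  = 3/4 / (1 - 3/4)
  = 3/4 / (1/4)
  = 3.

3


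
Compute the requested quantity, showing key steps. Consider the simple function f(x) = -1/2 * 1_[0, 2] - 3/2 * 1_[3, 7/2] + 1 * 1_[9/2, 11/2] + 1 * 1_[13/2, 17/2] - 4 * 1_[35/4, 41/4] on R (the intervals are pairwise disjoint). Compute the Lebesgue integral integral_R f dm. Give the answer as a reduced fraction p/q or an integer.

For a simple function f = sum_i c_i * 1_{A_i} with disjoint A_i,
  integral f dm = sum_i c_i * m(A_i).
Lengths of the A_i:
  m(A_1) = 2 - 0 = 2.
  m(A_2) = 7/2 - 3 = 1/2.
  m(A_3) = 11/2 - 9/2 = 1.
  m(A_4) = 17/2 - 13/2 = 2.
  m(A_5) = 41/4 - 35/4 = 3/2.
Contributions c_i * m(A_i):
  (-1/2) * (2) = -1.
  (-3/2) * (1/2) = -3/4.
  (1) * (1) = 1.
  (1) * (2) = 2.
  (-4) * (3/2) = -6.
Total: -1 - 3/4 + 1 + 2 - 6 = -19/4.

-19/4
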